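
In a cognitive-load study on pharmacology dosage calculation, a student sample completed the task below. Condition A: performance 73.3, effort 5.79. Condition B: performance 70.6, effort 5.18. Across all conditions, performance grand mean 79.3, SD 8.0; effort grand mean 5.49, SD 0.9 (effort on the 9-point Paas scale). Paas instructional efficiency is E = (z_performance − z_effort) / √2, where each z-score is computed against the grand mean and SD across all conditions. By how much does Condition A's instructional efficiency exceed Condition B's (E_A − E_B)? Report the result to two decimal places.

Condition A: z_P = (73.3 − 79.3)/8.0 = -0.7500; z_E = (5.79 − 5.49)/0.9 = 0.3333; E_A = (-0.7500 − 0.3333)/√2 = -0.7660.
Condition B: z_P = (70.6 − 79.3)/8.0 = -1.0875; z_E = (5.18 − 5.49)/0.9 = -0.3444; E_B = (-1.0875 − (-0.3444))/√2 = -0.5255.
E_A − E_B = -0.7660 − (-0.5255) = -0.2405 ≈ -0.24.

-0.24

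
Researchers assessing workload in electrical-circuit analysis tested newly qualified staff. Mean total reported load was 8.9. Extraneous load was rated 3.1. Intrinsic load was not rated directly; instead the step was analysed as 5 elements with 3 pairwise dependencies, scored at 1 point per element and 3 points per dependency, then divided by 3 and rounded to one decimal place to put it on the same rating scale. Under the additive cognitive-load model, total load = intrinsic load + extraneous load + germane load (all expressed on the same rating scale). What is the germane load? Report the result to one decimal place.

Intrinsic (element-interactivity): (5 × 1 + 3 × 3) / 3 = 14 / 3 = 4.6667 → 4.7.
germane load = total − intrinsic − extraneous
             = 8.9 − 4.7 − 3.1 = 1.1.

1.1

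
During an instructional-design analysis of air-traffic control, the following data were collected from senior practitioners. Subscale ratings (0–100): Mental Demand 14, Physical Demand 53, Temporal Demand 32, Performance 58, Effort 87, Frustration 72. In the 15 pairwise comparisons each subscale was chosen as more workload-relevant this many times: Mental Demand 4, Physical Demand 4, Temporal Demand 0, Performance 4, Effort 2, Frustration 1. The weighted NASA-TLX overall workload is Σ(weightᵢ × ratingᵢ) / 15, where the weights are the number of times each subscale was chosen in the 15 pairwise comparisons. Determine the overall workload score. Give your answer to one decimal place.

49.7

The tallies are the weights (they sum to 15).
Weighted sum = 4·14 + 4·53 + 0·32 + 4·58 + 2·87 + 1·72
            = 56 + 212 + 0 + 232 + 174 + 72 = 746.
Overall workload = 746 / 15 = 49.7333 ≈ 49.7.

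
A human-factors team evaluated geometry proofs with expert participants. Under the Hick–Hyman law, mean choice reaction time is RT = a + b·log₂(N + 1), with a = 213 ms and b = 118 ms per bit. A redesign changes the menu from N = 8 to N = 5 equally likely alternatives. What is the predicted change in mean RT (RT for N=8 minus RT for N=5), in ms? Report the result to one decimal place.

RT(8) = 213 + 118·log₂(9) = 213 + 118·3.1699 = 587.0482 ms.
RT(5) = 213 + 118·log₂(6) = 213 + 118·2.5850 = 518.0300 ms.
Difference = 587.0482 − 518.0300 = 69.0182 ≈ 69.0 ms.

69.0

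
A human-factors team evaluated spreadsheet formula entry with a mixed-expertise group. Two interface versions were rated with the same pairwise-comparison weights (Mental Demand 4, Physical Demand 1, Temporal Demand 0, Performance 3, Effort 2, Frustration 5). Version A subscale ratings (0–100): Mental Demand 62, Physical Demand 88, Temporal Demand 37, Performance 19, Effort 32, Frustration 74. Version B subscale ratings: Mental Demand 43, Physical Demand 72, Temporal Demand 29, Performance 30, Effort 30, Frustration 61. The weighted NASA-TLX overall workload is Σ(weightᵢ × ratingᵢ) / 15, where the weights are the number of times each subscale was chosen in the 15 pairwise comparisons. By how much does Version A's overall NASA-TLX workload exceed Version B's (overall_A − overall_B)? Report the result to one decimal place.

Version A weighted sum = 4·62 + 1·88 + 0·37 + 3·19 + 2·32 + 5·74 = 248 + 88 + 0 + 57 + 64 + 370 = 827; overall_A = 827/15 = 55.1333.
Version B weighted sum = 4·43 + 1·72 + 0·29 + 3·30 + 2·30 + 5·61 = 172 + 72 + 0 + 90 + 60 + 305 = 699; overall_B = 699/15 = 46.6000.
Difference = 55.1333 − 46.6000 = 8.5333 ≈ 8.5.

8.5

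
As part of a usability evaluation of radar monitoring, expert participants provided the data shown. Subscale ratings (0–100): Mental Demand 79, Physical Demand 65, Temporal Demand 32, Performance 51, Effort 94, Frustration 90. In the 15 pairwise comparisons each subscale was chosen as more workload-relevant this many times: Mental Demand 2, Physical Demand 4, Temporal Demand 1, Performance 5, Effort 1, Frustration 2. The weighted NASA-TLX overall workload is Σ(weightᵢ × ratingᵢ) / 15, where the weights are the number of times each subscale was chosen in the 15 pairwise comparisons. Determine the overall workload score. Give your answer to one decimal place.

The tallies are the weights (they sum to 15).
Weighted sum = 2·79 + 4·65 + 1·32 + 5·51 + 1·94 + 2·90
            = 158 + 260 + 32 + 255 + 94 + 180 = 979.
Overall workload = 979 / 15 = 65.2667 ≈ 65.3.

65.3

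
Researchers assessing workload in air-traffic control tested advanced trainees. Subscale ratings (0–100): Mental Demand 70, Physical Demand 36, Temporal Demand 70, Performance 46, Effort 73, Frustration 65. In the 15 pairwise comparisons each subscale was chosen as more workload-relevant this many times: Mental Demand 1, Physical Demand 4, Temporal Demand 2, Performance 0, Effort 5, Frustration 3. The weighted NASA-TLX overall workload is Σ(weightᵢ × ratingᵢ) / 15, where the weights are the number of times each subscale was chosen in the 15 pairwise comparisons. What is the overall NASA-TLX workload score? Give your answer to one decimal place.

The tallies are the weights (they sum to 15).
Weighted sum = 1·70 + 4·36 + 2·70 + 0·46 + 5·73 + 3·65
            = 70 + 144 + 140 + 0 + 365 + 195 = 914.
Overall workload = 914 / 15 = 60.9333 ≈ 60.9.

60.9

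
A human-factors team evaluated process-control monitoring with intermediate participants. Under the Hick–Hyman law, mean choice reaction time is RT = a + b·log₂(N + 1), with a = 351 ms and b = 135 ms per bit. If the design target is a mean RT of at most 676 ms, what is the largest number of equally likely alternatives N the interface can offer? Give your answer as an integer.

Set 351 + 135·log₂(N + 1) ≤ 676.
log₂(N + 1) ≤ (676 − 351) / 135 = 2.4074.
N + 1 ≤ 2^2.4074 = 5.3052.
N ≤ 4.3052, so the largest integer N is 4.

4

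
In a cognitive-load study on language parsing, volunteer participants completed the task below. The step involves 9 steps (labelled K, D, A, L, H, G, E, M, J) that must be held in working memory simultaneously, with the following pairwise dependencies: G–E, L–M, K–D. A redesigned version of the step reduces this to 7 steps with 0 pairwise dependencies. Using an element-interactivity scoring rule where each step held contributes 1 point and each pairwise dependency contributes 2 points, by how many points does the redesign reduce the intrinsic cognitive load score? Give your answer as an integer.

8

Original: 9 × 1 + 3 × 2 = 9 + 6 = 15.
Redesigned: 7 × 1 + 0 × 2 = 7 + 0 = 7.
Reduction = 15 − 7 = 8.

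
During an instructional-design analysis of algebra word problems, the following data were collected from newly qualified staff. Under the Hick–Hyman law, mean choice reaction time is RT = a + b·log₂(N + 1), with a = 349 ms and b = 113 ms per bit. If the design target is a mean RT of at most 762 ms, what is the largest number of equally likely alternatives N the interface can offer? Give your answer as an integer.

11

Set 349 + 113·log₂(N + 1) ≤ 762.
log₂(N + 1) ≤ (762 − 349) / 113 = 3.6549.
N + 1 ≤ 2^3.6549 = 12.5961.
N ≤ 11.5961, so the largest integer N is 11.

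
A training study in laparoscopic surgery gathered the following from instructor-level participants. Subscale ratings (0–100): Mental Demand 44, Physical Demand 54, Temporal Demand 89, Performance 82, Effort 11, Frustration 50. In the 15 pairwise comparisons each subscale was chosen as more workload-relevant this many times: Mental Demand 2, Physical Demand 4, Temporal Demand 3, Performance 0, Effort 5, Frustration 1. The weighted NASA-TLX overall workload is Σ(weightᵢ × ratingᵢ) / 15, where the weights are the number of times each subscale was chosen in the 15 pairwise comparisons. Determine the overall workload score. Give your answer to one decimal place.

45.1

The tallies are the weights (they sum to 15).
Weighted sum = 2·44 + 4·54 + 3·89 + 0·82 + 5·11 + 1·50
            = 88 + 216 + 267 + 0 + 55 + 50 = 676.
Overall workload = 676 / 15 = 45.0667 ≈ 45.1.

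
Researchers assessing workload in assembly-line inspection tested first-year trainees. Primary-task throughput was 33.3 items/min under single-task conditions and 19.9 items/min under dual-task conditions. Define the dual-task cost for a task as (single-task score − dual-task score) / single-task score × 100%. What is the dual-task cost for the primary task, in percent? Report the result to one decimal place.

40.2

Cost = (33.3 − 19.9) / 33.3 × 100%
     = 13.4000 / 33.3 × 100% = 40.2402%.
≈ 40.2%.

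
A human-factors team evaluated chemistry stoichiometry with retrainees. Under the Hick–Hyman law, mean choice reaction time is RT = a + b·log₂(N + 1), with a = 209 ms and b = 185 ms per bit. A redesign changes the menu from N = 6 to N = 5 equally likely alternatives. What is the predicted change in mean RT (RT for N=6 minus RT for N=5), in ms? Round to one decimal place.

RT(6) = 209 + 185·log₂(7) = 209 + 185·2.8074 = 728.3690 ms.
RT(5) = 209 + 185·log₂(6) = 209 + 185·2.5850 = 687.2250 ms.
Difference = 728.3690 − 687.2250 = 41.1440 ≈ 41.1 ms.

41.1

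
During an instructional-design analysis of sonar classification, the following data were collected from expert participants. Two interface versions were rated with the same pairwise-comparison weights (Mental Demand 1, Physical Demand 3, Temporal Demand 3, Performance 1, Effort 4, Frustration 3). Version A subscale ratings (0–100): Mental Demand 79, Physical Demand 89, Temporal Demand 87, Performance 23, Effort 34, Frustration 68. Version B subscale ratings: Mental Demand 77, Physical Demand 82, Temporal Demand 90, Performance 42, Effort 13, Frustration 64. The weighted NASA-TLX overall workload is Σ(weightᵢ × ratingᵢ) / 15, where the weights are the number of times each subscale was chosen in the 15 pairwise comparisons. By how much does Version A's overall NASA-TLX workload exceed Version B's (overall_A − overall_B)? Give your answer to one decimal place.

6.1

Version A weighted sum = 1·79 + 3·89 + 3·87 + 1·23 + 4·34 + 3·68 = 79 + 267 + 261 + 23 + 136 + 204 = 970; overall_A = 970/15 = 64.6667.
Version B weighted sum = 1·77 + 3·82 + 3·90 + 1·42 + 4·13 + 3·64 = 77 + 246 + 270 + 42 + 52 + 192 = 879; overall_B = 879/15 = 58.6000.
Difference = 64.6667 − 58.6000 = 6.0667 ≈ 6.1.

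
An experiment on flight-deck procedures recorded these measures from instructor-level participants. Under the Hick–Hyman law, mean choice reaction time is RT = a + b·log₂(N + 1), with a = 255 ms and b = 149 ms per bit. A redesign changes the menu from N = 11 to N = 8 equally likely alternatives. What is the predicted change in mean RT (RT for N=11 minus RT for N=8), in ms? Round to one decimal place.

61.8

RT(11) = 255 + 149·log₂(12) = 255 + 149·3.5850 = 789.1650 ms.
RT(8) = 255 + 149·log₂(9) = 255 + 149·3.1699 = 727.3151 ms.
Difference = 789.1650 − 727.3151 = 61.8499 ≈ 61.8 ms.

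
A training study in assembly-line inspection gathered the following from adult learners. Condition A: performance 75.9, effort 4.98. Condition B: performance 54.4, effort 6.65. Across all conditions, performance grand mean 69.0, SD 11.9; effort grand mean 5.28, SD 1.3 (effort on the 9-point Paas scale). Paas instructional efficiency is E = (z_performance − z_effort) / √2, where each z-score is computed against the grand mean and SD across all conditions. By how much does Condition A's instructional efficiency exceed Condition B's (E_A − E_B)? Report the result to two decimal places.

Condition A: z_P = (75.9 − 69.0)/11.9 = 0.5798; z_E = (4.98 − 5.28)/1.3 = -0.2308; E_A = (0.5798 − (-0.2308))/√2 = 0.5732.
Condition B: z_P = (54.4 − 69.0)/11.9 = -1.2269; z_E = (6.65 − 5.28)/1.3 = 1.0538; E_B = (-1.2269 − 1.0538)/√2 = -1.6127.
E_A − E_B = 0.5732 − (-1.6127) = 2.1859 ≈ 2.19.

2.19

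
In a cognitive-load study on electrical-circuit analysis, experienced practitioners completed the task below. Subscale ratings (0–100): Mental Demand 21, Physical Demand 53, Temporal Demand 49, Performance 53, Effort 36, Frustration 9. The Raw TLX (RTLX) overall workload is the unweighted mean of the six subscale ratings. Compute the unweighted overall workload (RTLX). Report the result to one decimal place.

Sum of ratings = 21 + 53 + 49 + 53 + 36 + 9 = 221.
RTLX = 221 / 6 = 36.8333 ≈ 36.8.

36.8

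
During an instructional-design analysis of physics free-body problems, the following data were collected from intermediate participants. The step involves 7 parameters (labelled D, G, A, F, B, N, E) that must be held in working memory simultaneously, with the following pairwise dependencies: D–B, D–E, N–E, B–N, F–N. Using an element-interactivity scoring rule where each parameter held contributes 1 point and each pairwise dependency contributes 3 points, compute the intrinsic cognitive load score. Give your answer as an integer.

22

Count of parameters held simultaneously: 7.
Count of pairwise dependencies listed: 5.
Element contribution: 7 × 1 = 7.
Interaction contribution: 5 × 3 = 15.
Intrinsic load = 7 + 15 = 22.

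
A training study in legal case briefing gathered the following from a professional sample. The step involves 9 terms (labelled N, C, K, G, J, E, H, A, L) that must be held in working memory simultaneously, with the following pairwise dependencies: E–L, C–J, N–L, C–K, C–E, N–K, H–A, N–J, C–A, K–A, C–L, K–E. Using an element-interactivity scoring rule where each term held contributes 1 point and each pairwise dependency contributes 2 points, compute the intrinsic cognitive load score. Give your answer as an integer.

Count of terms held simultaneously: 9.
Count of pairwise dependencies listed: 12.
Element contribution: 9 × 1 = 9.
Interaction contribution: 12 × 2 = 24.
Intrinsic load = 9 + 24 = 33.

33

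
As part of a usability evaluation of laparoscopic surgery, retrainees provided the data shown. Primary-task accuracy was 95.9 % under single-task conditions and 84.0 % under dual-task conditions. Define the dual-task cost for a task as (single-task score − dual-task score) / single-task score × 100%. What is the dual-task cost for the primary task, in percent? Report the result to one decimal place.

Cost = (95.9 − 84.0) / 95.9 × 100%
     = 11.9000 / 95.9 × 100% = 12.4088%.
≈ 12.4%.

12.4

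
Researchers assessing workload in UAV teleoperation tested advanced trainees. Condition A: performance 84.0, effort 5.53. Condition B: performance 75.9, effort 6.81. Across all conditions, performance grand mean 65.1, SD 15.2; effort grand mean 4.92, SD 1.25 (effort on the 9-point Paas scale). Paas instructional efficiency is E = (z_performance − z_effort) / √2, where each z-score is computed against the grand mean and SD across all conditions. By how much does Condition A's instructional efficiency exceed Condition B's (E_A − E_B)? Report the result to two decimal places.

Condition A: z_P = (84.0 − 65.1)/15.2 = 1.2434; z_E = (5.53 − 4.92)/1.25 = 0.4880; E_A = (1.2434 − 0.4880)/√2 = 0.5341.
Condition B: z_P = (75.9 − 65.1)/15.2 = 0.7105; z_E = (6.81 − 4.92)/1.25 = 1.5120; E_B = (0.7105 − 1.5120)/√2 = -0.5667.
E_A − E_B = 0.5341 − (-0.5667) = 1.1008 ≈ 1.10.

1.10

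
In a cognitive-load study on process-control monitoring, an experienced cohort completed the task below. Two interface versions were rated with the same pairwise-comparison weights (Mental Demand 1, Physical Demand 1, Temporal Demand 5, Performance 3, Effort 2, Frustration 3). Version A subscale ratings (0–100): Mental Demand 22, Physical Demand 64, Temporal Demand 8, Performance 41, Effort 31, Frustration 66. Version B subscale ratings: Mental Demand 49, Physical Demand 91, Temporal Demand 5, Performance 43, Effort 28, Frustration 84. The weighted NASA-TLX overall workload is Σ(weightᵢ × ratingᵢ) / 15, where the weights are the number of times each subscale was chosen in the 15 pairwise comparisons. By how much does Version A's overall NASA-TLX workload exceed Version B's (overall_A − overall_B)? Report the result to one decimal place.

Version A weighted sum = 1·22 + 1·64 + 5·8 + 3·41 + 2·31 + 3·66 = 22 + 64 + 40 + 123 + 62 + 198 = 509; overall_A = 509/15 = 33.9333.
Version B weighted sum = 1·49 + 1·91 + 5·5 + 3·43 + 2·28 + 3·84 = 49 + 91 + 25 + 129 + 56 + 252 = 602; overall_B = 602/15 = 40.1333.
Difference = 33.9333 − 40.1333 = -6.2000 ≈ -6.2.

-6.2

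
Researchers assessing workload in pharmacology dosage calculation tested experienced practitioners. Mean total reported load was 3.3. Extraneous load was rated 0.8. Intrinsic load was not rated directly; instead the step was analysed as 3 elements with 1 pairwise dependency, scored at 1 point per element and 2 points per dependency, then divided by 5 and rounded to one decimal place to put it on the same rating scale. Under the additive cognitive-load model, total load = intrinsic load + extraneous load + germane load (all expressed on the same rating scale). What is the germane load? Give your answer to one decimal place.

1.5

Intrinsic (element-interactivity): (3 × 1 + 1 × 2) / 5 = 5 / 5 = 1.0000 → 1.0.
germane load = total − intrinsic − extraneous
             = 3.3 − 1.0 − 0.8 = 1.5.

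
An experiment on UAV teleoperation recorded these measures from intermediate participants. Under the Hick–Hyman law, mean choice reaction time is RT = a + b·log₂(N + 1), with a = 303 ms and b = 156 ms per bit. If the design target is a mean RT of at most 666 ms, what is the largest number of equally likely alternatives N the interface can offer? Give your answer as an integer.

Set 303 + 156·log₂(N + 1) ≤ 666.
log₂(N + 1) ≤ (666 − 303) / 156 = 2.3269.
N + 1 ≤ 2^2.3269 = 5.0173.
N ≤ 4.0173, so the largest integer N is 4.

4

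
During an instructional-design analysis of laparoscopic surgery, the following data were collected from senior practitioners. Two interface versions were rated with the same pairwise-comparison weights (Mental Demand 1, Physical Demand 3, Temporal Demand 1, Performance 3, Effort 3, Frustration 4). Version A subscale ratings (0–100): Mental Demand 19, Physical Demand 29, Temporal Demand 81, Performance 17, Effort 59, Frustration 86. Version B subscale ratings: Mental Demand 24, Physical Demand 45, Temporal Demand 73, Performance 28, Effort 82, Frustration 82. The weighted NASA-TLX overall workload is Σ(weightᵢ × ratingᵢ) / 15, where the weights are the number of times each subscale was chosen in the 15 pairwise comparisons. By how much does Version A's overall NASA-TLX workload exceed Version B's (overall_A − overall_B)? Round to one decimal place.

-8.7

Version A weighted sum = 1·19 + 3·29 + 1·81 + 3·17 + 3·59 + 4·86 = 19 + 87 + 81 + 51 + 177 + 344 = 759; overall_A = 759/15 = 50.6000.
Version B weighted sum = 1·24 + 3·45 + 1·73 + 3·28 + 3·82 + 4·82 = 24 + 135 + 73 + 84 + 246 + 328 = 890; overall_B = 890/15 = 59.3333.
Difference = 50.6000 − 59.3333 = -8.7333 ≈ -8.7.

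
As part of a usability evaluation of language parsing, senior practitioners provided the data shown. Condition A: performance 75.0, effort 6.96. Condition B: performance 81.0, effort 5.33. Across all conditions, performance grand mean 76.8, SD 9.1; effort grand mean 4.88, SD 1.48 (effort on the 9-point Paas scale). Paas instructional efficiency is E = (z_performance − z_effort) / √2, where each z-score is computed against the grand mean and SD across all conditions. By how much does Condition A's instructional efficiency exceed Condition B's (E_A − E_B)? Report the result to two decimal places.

-1.24

Condition A: z_P = (75.0 − 76.8)/9.1 = -0.1978; z_E = (6.96 − 4.88)/1.48 = 1.4054; E_A = (-0.1978 − 1.4054)/√2 = -1.1336.
Condition B: z_P = (81.0 − 76.8)/9.1 = 0.4615; z_E = (5.33 − 4.88)/1.48 = 0.3041; E_B = (0.4615 − 0.3041)/√2 = 0.1113.
E_A − E_B = -1.1336 − 0.1113 = -1.2449 ≈ -1.24.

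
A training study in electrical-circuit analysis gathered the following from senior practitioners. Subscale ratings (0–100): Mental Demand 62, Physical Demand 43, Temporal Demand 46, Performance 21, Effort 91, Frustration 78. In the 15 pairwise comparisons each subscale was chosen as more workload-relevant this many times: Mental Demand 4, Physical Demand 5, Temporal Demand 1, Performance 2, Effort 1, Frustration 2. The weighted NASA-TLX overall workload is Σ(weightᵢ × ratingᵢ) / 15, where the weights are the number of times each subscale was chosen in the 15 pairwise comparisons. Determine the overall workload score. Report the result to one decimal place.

The tallies are the weights (they sum to 15).
Weighted sum = 4·62 + 5·43 + 1·46 + 2·21 + 1·91 + 2·78
            = 248 + 215 + 46 + 42 + 91 + 156 = 798.
Overall workload = 798 / 15 = 53.2000 ≈ 53.2.

53.2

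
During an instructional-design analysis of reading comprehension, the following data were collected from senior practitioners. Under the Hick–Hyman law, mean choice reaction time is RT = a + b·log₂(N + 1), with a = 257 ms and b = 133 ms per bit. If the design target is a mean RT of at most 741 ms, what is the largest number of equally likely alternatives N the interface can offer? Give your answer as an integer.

Set 257 + 133·log₂(N + 1) ≤ 741.
log₂(N + 1) ≤ (741 − 257) / 133 = 3.6391.
N + 1 ≤ 2^3.6391 = 12.4589.
N ≤ 11.4589, so the largest integer N is 11.

11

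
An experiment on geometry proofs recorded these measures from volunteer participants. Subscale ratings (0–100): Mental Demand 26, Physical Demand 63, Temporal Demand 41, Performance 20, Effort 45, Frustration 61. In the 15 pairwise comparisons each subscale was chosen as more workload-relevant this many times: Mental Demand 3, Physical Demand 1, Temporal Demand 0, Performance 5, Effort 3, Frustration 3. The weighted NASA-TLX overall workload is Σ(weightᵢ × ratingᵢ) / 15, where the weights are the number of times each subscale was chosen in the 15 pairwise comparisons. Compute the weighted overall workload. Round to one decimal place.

37.3

The tallies are the weights (they sum to 15).
Weighted sum = 3·26 + 1·63 + 0·41 + 5·20 + 3·45 + 3·61
            = 78 + 63 + 0 + 100 + 135 + 183 = 559.
Overall workload = 559 / 15 = 37.2667 ≈ 37.3.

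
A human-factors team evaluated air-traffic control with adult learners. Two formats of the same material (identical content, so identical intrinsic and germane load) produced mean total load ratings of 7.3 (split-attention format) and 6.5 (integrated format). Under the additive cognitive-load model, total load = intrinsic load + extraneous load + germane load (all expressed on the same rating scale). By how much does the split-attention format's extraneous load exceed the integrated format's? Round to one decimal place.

Intrinsic and germane load are equal across formats, so the difference in total load equals the difference in extraneous load.
Extraneous-load difference = 7.3 − 6.5 = 0.8.

0.8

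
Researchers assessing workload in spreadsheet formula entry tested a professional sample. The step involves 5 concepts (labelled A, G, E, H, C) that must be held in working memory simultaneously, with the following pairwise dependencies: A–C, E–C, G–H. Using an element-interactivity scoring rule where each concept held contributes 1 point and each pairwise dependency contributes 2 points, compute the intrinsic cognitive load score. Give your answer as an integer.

Count of concepts held simultaneously: 5.
Count of pairwise dependencies listed: 3.
Element contribution: 5 × 1 = 5.
Interaction contribution: 3 × 2 = 6.
Intrinsic load = 5 + 6 = 11.

11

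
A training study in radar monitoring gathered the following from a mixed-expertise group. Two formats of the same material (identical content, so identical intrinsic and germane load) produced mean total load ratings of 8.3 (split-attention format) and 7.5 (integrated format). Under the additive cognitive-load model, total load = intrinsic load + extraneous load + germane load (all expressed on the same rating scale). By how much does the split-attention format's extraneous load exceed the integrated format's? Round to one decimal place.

Intrinsic and germane load are equal across formats, so the difference in total load equals the difference in extraneous load.
Extraneous-load difference = 8.3 − 7.5 = 0.8.

0.8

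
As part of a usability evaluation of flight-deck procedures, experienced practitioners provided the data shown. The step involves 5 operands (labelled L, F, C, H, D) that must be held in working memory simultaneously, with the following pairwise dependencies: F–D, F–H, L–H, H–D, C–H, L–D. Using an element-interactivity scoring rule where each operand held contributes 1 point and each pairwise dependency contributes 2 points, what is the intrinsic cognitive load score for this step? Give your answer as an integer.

17

Count of operands held simultaneously: 5.
Count of pairwise dependencies listed: 6.
Element contribution: 5 × 1 = 5.
Interaction contribution: 6 × 2 = 12.
Intrinsic load = 5 + 12 = 17.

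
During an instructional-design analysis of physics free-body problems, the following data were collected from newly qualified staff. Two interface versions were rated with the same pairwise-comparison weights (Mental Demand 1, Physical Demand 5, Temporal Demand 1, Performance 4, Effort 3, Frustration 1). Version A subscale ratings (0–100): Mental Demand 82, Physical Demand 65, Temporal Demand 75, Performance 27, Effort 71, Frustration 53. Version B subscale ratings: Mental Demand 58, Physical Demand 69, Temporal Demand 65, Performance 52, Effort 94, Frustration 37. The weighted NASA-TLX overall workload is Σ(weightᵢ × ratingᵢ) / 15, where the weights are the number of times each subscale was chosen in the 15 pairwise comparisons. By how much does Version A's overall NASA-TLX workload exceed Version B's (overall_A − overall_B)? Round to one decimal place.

-9.3

Version A weighted sum = 1·82 + 5·65 + 1·75 + 4·27 + 3·71 + 1·53 = 82 + 325 + 75 + 108 + 213 + 53 = 856; overall_A = 856/15 = 57.0667.
Version B weighted sum = 1·58 + 5·69 + 1·65 + 4·52 + 3·94 + 1·37 = 58 + 345 + 65 + 208 + 282 + 37 = 995; overall_B = 995/15 = 66.3333.
Difference = 57.0667 − 66.3333 = -9.2666 ≈ -9.3.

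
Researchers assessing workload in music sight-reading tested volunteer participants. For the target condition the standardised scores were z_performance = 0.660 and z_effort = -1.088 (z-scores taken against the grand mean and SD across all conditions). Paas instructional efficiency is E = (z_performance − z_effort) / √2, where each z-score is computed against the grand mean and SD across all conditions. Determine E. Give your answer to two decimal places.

z_P − z_E = 0.660 − (-1.088) = 1.7480.
E = 1.7480 / √2 = 1.7480 / 1.41421 = 1.2360 ≈ 1.24.

1.24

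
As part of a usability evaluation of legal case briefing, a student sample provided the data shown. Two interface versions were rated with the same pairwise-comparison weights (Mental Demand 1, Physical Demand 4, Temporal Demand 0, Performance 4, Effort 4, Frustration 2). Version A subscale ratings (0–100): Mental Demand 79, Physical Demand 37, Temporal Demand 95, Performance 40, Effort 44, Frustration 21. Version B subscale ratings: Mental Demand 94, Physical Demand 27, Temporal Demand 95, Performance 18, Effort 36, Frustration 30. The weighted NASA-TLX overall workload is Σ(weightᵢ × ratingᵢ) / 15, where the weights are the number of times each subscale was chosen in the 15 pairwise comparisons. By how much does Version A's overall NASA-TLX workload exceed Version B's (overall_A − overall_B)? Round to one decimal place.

Version A weighted sum = 1·79 + 4·37 + 0·95 + 4·40 + 4·44 + 2·21 = 79 + 148 + 0 + 160 + 176 + 42 = 605; overall_A = 605/15 = 40.3333.
Version B weighted sum = 1·94 + 4·27 + 0·95 + 4·18 + 4·36 + 2·30 = 94 + 108 + 0 + 72 + 144 + 60 = 478; overall_B = 478/15 = 31.8667.
Difference = 40.3333 − 31.8667 = 8.4666 ≈ 8.5.

8.5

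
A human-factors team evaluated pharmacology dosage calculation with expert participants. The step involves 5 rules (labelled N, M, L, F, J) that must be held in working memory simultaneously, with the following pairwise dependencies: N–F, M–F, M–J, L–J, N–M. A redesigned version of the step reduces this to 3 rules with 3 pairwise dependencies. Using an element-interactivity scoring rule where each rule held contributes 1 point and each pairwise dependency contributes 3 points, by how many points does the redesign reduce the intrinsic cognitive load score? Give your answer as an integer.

Original: 5 × 1 + 5 × 3 = 5 + 15 = 20.
Redesigned: 3 × 1 + 3 × 3 = 3 + 9 = 12.
Reduction = 20 − 12 = 8.

8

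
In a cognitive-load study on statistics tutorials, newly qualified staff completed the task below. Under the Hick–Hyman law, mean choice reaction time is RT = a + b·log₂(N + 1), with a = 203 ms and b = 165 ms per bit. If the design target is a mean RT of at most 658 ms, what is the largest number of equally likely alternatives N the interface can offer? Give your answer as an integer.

5

Set 203 + 165·log₂(N + 1) ≤ 658.
log₂(N + 1) ≤ (658 − 203) / 165 = 2.7576.
N + 1 ≤ 2^2.7576 = 6.7627.
N ≤ 5.7627, so the largest integer N is 5.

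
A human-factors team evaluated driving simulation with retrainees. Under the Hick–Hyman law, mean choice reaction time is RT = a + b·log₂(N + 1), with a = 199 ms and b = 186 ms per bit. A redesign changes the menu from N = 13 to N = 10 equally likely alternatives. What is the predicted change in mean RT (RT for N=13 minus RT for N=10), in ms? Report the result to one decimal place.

64.7

RT(13) = 199 + 186·log₂(14) = 199 + 186·3.8074 = 907.1764 ms.
RT(10) = 199 + 186·log₂(11) = 199 + 186·3.4594 = 842.4484 ms.
Difference = 907.1764 − 842.4484 = 64.7280 ≈ 64.7 ms.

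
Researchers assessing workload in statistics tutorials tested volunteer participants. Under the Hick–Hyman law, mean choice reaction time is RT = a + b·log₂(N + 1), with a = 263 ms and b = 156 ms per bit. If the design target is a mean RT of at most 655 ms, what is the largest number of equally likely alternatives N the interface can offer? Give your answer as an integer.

Set 263 + 156·log₂(N + 1) ≤ 655.
log₂(N + 1) ≤ (655 − 263) / 156 = 2.5128.
N + 1 ≤ 2^2.5128 = 5.7073.
N ≤ 4.7073, so the largest integer N is 4.

4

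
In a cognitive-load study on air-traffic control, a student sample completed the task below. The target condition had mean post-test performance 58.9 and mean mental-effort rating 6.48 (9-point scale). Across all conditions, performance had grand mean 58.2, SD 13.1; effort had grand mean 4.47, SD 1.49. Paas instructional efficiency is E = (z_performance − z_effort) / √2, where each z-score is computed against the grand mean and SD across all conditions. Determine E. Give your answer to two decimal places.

-0.92

z_performance = (58.9 − 58.2) / 13.1 = 0.7000 / 13.1 = 0.0534.
z_effort = (6.48 − 4.47) / 1.49 = 2.0100 / 1.49 = 1.3490.
z_P − z_E = 0.0534 − 1.3490 = -1.2956.
E = -1.2956 / √2 = -1.2956 / 1.41421 = -0.9161 ≈ -0.92.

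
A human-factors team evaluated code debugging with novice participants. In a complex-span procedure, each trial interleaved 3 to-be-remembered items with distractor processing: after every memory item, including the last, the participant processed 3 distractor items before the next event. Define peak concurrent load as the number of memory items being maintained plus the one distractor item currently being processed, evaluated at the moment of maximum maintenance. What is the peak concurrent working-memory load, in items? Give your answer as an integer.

4

Maintenance is greatest during the distractor(s) after memory item 3: all 3 memory items are being held.
One distractor item is concurrently being processed.
Peak concurrent load = 3 + 1 = 4 items.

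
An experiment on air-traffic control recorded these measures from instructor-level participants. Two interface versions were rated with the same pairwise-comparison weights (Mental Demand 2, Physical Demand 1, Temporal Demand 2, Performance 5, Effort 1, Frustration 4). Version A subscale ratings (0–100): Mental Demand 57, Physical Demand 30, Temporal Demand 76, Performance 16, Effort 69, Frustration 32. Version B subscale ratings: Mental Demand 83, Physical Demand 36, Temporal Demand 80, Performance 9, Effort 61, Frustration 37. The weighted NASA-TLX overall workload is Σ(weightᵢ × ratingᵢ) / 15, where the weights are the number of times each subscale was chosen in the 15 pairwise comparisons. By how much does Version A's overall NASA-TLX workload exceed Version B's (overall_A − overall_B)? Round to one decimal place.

-2.9

Version A weighted sum = 2·57 + 1·30 + 2·76 + 5·16 + 1·69 + 4·32 = 114 + 30 + 152 + 80 + 69 + 128 = 573; overall_A = 573/15 = 38.2000.
Version B weighted sum = 2·83 + 1·36 + 2·80 + 5·9 + 1·61 + 4·37 = 166 + 36 + 160 + 45 + 61 + 148 = 616; overall_B = 616/15 = 41.0667.
Difference = 38.2000 − 41.0667 = -2.8667 ≈ -2.9.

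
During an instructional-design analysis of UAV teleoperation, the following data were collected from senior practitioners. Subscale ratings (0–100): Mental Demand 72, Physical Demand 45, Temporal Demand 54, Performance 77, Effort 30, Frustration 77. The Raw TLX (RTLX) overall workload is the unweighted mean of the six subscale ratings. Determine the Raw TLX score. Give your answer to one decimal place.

Sum of ratings = 72 + 45 + 54 + 77 + 30 + 77 = 355.
RTLX = 355 / 6 = 59.1667 ≈ 59.2.

59.2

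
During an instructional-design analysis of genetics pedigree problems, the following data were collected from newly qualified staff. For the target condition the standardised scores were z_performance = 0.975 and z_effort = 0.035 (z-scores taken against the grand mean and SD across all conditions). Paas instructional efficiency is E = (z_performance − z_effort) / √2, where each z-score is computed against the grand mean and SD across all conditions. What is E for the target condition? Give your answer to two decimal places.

z_P − z_E = 0.975 − 0.035 = 0.9400.
E = 0.9400 / √2 = 0.9400 / 1.41421 = 0.6647 ≈ 0.66.

0.66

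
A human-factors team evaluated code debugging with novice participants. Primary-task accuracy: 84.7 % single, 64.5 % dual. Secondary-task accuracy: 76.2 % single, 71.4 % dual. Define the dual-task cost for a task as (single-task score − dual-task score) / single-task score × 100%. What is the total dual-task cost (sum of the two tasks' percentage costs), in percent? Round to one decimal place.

30.1

Primary cost = (84.7 − 64.5) / 84.7 × 100% = 23.8489%.
Secondary cost = (76.2 − 71.4) / 76.2 × 100% = 6.2992%.
Total = 23.8489% + 6.2992% = 30.1481% ≈ 30.1%.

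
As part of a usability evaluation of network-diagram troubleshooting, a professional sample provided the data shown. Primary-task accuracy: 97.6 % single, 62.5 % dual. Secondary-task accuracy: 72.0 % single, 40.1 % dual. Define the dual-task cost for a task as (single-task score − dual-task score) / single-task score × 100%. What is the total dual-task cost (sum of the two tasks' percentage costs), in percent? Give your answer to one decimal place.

80.3

Primary cost = (97.6 − 62.5) / 97.6 × 100% = 35.9631%.
Secondary cost = (72.0 − 40.1) / 72.0 × 100% = 44.3056%.
Total = 35.9631% + 44.3056% = 80.2687% ≈ 80.3%.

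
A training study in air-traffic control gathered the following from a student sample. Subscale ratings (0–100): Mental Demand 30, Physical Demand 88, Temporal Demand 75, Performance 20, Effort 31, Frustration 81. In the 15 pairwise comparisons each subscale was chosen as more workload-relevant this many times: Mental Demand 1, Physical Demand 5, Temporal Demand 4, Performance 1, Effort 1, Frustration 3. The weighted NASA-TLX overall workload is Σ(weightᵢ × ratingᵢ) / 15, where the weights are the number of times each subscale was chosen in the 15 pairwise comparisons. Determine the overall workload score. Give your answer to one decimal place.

The tallies are the weights (they sum to 15).
Weighted sum = 1·30 + 5·88 + 4·75 + 1·20 + 1·31 + 3·81
            = 30 + 440 + 300 + 20 + 31 + 243 = 1064.
Overall workload = 1064 / 15 = 70.9333 ≈ 70.9.

70.9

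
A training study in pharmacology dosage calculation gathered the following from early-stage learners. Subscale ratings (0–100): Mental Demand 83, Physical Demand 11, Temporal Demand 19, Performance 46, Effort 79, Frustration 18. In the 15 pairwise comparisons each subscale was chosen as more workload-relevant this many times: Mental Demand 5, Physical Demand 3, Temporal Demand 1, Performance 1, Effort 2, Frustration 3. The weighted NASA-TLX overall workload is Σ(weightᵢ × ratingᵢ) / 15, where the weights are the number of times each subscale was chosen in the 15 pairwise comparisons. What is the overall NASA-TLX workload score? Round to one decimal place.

48.3

The tallies are the weights (they sum to 15).
Weighted sum = 5·83 + 3·11 + 1·19 + 1·46 + 2·79 + 3·18
            = 415 + 33 + 19 + 46 + 158 + 54 = 725.
Overall workload = 725 / 15 = 48.3333 ≈ 48.3.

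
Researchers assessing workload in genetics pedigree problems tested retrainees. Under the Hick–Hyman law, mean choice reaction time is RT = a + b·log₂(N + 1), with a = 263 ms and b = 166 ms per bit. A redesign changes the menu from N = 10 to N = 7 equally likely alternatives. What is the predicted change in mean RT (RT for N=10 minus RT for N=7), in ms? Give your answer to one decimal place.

RT(10) = 263 + 166·log₂(11) = 263 + 166·3.4594 = 837.2604 ms.
RT(7) = 263 + 166·log₂(8) = 263 + 166·3.0000 = 761.0000 ms.
Difference = 837.2604 − 761.0000 = 76.2604 ≈ 76.3 ms.

76.3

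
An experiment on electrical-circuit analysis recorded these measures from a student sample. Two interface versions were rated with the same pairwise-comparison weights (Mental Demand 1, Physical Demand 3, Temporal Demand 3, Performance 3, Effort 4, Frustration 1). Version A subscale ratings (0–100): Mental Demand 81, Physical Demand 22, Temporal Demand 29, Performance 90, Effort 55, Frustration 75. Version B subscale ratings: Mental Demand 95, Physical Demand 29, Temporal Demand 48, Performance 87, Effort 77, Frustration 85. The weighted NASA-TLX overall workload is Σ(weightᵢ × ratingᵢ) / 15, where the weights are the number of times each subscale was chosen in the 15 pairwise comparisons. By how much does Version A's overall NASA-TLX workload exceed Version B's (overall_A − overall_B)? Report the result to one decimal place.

-12.1

Version A weighted sum = 1·81 + 3·22 + 3·29 + 3·90 + 4·55 + 1·75 = 81 + 66 + 87 + 270 + 220 + 75 = 799; overall_A = 799/15 = 53.2667.
Version B weighted sum = 1·95 + 3·29 + 3·48 + 3·87 + 4·77 + 1·85 = 95 + 87 + 144 + 261 + 308 + 85 = 980; overall_B = 980/15 = 65.3333.
Difference = 53.2667 − 65.3333 = -12.0666 ≈ -12.1.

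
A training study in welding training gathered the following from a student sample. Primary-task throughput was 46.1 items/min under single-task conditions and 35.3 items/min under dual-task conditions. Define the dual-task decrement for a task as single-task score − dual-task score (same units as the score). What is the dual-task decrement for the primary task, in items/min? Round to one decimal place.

Decrement = 46.1 − 35.3 = 10.8000 items/min ≈ 10.8 items/min.

10.8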